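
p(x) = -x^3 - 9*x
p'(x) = -3*x^2 - 9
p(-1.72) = 20.57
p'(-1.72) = -17.88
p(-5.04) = 173.38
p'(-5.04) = -85.20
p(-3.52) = 75.29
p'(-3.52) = -46.17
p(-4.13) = 107.61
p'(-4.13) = -60.17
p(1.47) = -16.41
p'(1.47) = -15.48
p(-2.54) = 39.25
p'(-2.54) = -28.35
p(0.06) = -0.54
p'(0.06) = -9.01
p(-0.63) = 5.92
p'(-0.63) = -10.19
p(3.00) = -54.00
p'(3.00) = -36.00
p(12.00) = -1836.00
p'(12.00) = -441.00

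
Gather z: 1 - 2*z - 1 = -2*z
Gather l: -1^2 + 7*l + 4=7*l + 3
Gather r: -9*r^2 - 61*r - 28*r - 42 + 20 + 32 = -9*r^2 - 89*r + 10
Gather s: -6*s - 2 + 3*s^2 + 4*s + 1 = 3*s^2 - 2*s - 1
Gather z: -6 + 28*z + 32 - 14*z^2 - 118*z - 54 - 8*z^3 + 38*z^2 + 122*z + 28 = -8*z^3 + 24*z^2 + 32*z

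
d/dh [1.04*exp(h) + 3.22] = 1.04*exp(h)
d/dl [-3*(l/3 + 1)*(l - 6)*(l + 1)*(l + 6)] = -4*l^3 - 12*l^2 + 66*l + 144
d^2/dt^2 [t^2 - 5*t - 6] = 2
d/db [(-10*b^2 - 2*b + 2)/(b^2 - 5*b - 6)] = 2*(26*b^2 + 58*b + 11)/(b^4 - 10*b^3 + 13*b^2 + 60*b + 36)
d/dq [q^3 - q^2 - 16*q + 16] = 3*q^2 - 2*q - 16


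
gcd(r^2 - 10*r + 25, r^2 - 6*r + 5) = r - 5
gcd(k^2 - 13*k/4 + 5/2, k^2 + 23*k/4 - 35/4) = k - 5/4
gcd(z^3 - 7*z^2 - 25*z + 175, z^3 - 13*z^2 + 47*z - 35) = z^2 - 12*z + 35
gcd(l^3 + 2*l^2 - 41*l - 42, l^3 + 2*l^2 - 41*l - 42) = l^3 + 2*l^2 - 41*l - 42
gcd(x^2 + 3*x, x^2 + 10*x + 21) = x + 3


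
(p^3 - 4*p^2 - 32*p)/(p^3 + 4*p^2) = (p - 8)/p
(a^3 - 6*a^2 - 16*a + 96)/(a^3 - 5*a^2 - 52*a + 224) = (a^2 - 2*a - 24)/(a^2 - a - 56)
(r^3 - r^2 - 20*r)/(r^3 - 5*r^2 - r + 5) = r*(r + 4)/(r^2 - 1)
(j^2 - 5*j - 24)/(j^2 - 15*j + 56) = (j + 3)/(j - 7)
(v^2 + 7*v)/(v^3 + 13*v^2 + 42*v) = 1/(v + 6)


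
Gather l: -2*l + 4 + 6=10 - 2*l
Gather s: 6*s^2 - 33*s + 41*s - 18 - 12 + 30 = 6*s^2 + 8*s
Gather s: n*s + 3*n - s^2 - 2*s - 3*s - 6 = 3*n - s^2 + s*(n - 5) - 6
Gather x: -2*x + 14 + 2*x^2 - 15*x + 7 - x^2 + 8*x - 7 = x^2 - 9*x + 14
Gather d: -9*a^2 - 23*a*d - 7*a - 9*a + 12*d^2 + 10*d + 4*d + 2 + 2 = -9*a^2 - 16*a + 12*d^2 + d*(14 - 23*a) + 4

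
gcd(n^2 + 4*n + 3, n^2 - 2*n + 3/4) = 1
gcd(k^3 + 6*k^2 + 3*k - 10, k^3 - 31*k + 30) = k - 1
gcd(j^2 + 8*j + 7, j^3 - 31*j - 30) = j + 1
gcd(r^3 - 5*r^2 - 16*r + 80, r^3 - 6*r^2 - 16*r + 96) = r^2 - 16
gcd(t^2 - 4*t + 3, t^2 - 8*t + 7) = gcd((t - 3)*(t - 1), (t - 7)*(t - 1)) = t - 1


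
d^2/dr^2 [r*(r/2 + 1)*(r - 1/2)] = 3*r + 3/2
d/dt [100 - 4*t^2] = -8*t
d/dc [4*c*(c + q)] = 8*c + 4*q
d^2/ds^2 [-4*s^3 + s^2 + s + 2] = 2 - 24*s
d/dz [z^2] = 2*z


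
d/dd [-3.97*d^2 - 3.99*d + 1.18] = -7.94*d - 3.99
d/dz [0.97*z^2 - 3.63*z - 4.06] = 1.94*z - 3.63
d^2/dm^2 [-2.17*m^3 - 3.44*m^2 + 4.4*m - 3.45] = -13.02*m - 6.88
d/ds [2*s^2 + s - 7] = 4*s + 1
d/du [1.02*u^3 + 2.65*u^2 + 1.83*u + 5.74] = 3.06*u^2 + 5.3*u + 1.83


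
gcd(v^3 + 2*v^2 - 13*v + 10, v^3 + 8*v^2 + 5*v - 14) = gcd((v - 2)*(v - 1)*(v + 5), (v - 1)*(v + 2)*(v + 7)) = v - 1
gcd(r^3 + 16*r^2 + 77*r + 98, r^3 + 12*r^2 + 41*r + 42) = r^2 + 9*r + 14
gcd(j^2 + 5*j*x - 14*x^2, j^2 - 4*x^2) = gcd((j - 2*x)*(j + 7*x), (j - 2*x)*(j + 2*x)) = -j + 2*x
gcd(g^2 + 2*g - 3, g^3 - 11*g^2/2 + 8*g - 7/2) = g - 1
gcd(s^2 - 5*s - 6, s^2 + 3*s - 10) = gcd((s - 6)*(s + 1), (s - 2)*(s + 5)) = 1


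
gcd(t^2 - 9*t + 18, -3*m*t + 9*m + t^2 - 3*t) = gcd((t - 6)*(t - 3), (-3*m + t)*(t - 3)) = t - 3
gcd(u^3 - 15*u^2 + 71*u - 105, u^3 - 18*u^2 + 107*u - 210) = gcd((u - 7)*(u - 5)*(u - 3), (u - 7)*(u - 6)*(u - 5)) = u^2 - 12*u + 35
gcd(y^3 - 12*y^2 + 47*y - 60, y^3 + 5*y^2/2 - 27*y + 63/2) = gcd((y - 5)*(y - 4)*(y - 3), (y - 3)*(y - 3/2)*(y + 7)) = y - 3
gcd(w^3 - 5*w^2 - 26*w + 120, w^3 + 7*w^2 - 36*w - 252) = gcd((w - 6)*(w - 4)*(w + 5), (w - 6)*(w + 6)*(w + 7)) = w - 6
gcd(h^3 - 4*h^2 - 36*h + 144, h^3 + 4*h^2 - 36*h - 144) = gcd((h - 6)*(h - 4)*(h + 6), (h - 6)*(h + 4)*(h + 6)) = h^2 - 36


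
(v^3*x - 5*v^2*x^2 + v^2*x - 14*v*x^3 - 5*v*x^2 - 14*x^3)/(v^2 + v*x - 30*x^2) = x*(v^3 - 5*v^2*x + v^2 - 14*v*x^2 - 5*v*x - 14*x^2)/(v^2 + v*x - 30*x^2)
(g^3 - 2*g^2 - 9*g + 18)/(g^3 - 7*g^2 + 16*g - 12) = (g + 3)/(g - 2)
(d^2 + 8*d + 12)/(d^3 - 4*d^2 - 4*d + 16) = (d + 6)/(d^2 - 6*d + 8)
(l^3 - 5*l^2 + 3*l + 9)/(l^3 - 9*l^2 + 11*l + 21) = (l - 3)/(l - 7)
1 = 1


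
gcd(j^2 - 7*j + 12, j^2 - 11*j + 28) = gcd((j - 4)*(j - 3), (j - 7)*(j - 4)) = j - 4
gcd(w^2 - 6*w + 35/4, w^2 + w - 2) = 1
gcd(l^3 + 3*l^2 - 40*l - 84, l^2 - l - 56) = l + 7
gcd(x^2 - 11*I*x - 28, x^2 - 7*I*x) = x - 7*I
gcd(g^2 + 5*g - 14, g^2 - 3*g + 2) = g - 2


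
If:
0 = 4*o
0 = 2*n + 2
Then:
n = -1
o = 0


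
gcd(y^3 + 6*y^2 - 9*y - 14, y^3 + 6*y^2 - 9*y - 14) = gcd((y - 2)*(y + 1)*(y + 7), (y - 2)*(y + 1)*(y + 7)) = y^3 + 6*y^2 - 9*y - 14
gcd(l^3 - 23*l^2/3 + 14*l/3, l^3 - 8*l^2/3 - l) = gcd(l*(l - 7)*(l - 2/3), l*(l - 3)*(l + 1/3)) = l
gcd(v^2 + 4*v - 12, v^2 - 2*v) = v - 2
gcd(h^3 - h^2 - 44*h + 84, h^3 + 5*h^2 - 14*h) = h^2 + 5*h - 14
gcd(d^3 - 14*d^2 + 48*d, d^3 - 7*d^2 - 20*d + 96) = d - 8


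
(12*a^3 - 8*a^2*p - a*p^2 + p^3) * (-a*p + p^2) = -12*a^4*p + 20*a^3*p^2 - 7*a^2*p^3 - 2*a*p^4 + p^5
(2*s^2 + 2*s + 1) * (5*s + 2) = 10*s^3 + 14*s^2 + 9*s + 2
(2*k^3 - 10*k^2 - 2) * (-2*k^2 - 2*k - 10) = -4*k^5 + 16*k^4 + 104*k^2 + 4*k + 20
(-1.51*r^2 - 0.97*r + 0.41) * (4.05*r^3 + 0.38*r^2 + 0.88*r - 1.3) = -6.1155*r^5 - 4.5023*r^4 - 0.0369000000000002*r^3 + 1.2652*r^2 + 1.6218*r - 0.533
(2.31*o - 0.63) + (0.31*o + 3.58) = 2.62*o + 2.95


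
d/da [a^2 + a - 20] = 2*a + 1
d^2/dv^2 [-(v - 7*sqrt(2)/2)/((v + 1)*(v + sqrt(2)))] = ((-2*v + 7*sqrt(2))*(v + 1)^2 + (-2*v + 7*sqrt(2))*(v + 1)*(v + sqrt(2)) + (-2*v + 7*sqrt(2))*(v + sqrt(2))^2 + 2*(v + 1)^2*(v + sqrt(2)) + 2*(v + 1)*(v + sqrt(2))^2)/((v + 1)^3*(v + sqrt(2))^3)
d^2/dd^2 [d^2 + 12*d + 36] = 2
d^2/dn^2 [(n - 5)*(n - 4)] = 2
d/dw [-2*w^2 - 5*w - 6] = -4*w - 5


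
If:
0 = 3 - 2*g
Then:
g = 3/2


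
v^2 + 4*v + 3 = (v + 1)*(v + 3)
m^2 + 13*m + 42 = (m + 6)*(m + 7)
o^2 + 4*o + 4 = (o + 2)^2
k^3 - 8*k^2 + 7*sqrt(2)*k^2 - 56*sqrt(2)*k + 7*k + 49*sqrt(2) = (k - 7)*(k - 1)*(k + 7*sqrt(2))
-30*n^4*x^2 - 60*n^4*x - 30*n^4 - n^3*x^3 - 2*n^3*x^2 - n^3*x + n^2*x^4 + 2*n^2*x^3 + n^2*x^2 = (-6*n + x)*(5*n + x)*(n*x + n)^2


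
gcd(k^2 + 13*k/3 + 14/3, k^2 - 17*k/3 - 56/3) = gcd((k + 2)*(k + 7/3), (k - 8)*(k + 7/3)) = k + 7/3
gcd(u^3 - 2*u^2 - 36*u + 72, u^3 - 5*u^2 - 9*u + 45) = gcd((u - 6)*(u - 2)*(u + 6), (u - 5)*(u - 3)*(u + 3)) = 1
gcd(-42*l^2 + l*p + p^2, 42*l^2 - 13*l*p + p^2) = -6*l + p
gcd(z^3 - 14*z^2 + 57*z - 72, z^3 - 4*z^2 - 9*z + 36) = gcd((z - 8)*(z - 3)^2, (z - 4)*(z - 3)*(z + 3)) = z - 3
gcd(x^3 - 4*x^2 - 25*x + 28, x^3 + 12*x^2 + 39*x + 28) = x + 4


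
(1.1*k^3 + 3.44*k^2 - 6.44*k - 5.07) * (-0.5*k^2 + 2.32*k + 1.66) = -0.55*k^5 + 0.832*k^4 + 13.0268*k^3 - 6.6954*k^2 - 22.4528*k - 8.4162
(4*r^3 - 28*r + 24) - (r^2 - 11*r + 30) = 4*r^3 - r^2 - 17*r - 6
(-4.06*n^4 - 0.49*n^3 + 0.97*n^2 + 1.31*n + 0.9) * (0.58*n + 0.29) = -2.3548*n^5 - 1.4616*n^4 + 0.4205*n^3 + 1.0411*n^2 + 0.9019*n + 0.261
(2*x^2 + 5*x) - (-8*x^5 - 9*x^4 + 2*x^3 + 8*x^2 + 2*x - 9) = 8*x^5 + 9*x^4 - 2*x^3 - 6*x^2 + 3*x + 9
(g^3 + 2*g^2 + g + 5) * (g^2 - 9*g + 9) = g^5 - 7*g^4 - 8*g^3 + 14*g^2 - 36*g + 45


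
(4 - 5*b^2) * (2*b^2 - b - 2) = -10*b^4 + 5*b^3 + 18*b^2 - 4*b - 8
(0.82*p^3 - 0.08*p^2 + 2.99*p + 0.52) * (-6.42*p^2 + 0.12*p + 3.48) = -5.2644*p^5 + 0.612*p^4 - 16.3518*p^3 - 3.258*p^2 + 10.4676*p + 1.8096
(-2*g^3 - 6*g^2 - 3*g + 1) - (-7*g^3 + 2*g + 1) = 5*g^3 - 6*g^2 - 5*g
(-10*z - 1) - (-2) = 1 - 10*z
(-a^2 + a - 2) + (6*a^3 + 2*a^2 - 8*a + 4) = 6*a^3 + a^2 - 7*a + 2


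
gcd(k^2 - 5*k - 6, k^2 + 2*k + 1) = k + 1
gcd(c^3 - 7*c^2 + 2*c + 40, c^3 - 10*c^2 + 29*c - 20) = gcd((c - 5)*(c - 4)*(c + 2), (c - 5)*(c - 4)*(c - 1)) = c^2 - 9*c + 20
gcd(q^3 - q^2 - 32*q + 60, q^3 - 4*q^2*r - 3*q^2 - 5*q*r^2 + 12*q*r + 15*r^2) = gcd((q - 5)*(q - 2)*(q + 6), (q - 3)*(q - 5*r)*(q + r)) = 1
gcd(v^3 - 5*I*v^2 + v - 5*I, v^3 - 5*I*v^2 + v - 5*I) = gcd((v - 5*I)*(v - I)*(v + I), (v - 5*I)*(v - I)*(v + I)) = v^3 - 5*I*v^2 + v - 5*I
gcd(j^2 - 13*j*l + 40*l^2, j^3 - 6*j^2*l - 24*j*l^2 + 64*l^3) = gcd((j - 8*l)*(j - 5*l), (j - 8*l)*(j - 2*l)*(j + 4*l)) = j - 8*l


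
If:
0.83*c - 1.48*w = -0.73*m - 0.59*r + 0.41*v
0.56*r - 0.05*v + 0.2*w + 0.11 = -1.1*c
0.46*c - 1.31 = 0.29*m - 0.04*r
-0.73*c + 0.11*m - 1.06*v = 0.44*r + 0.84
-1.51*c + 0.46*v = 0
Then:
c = -0.46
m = -5.08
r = 1.24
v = -1.51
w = -1.85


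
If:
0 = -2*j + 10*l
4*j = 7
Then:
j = 7/4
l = 7/20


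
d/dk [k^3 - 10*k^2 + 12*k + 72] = 3*k^2 - 20*k + 12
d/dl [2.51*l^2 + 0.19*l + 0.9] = 5.02*l + 0.19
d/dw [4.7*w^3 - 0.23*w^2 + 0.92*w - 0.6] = 14.1*w^2 - 0.46*w + 0.92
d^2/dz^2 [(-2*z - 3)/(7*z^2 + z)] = 2*(-98*z^3 - 441*z^2 - 63*z - 3)/(z^3*(343*z^3 + 147*z^2 + 21*z + 1))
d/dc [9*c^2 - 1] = 18*c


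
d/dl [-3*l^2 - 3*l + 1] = -6*l - 3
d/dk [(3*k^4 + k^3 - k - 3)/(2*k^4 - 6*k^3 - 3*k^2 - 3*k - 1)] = 2*(-10*k^6 - 9*k^5 - 12*k^4 - 3*k^3 - 30*k^2 - 9*k - 4)/(4*k^8 - 24*k^7 + 24*k^6 + 24*k^5 + 41*k^4 + 30*k^3 + 15*k^2 + 6*k + 1)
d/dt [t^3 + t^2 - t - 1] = 3*t^2 + 2*t - 1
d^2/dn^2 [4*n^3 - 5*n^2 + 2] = 24*n - 10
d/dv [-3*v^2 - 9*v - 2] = -6*v - 9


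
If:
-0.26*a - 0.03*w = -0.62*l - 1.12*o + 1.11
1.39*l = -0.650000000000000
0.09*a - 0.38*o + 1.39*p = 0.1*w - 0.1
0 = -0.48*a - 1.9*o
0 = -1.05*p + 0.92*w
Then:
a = -2.60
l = -0.47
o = 0.66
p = 0.30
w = 0.34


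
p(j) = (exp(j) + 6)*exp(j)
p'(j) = (exp(j) + 6)*exp(j) + exp(2*j) = 2*(exp(j) + 3)*exp(j)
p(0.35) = 10.53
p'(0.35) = 12.54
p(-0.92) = 2.55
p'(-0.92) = 2.71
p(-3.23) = 0.24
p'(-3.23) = 0.24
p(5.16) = 31378.24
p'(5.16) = 61711.50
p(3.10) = 625.94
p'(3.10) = 1118.69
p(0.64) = 14.98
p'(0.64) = 18.57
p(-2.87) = 0.34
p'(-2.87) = 0.35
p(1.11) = 27.41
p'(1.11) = 36.62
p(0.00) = 7.00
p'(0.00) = 8.00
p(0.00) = 7.00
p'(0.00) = 8.00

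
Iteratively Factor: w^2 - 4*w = (w)*(w - 4)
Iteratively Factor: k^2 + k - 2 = (k + 2)*(k - 1)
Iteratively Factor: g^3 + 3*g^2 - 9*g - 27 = (g + 3)*(g^2 - 9) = (g - 3)*(g + 3)*(g + 3)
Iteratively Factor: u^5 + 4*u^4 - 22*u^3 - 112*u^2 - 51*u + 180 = (u + 3)*(u^4 + u^3 - 25*u^2 - 37*u + 60) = (u + 3)*(u + 4)*(u^3 - 3*u^2 - 13*u + 15) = (u - 1)*(u + 3)*(u + 4)*(u^2 - 2*u - 15) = (u - 5)*(u - 1)*(u + 3)*(u + 4)*(u + 3)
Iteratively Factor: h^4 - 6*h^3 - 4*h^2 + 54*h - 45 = (h - 5)*(h^3 - h^2 - 9*h + 9) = (h - 5)*(h - 3)*(h^2 + 2*h - 3) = (h - 5)*(h - 3)*(h - 1)*(h + 3)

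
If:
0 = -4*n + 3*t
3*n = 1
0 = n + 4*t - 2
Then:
No Solution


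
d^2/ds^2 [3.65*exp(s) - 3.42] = 3.65*exp(s)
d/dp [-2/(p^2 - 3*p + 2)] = 2*(2*p - 3)/(p^2 - 3*p + 2)^2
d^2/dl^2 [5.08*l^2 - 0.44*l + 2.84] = 10.1600000000000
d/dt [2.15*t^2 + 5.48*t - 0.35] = 4.3*t + 5.48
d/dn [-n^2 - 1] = -2*n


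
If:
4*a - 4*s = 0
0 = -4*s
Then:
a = 0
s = 0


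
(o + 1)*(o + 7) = o^2 + 8*o + 7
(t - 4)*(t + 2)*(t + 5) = t^3 + 3*t^2 - 18*t - 40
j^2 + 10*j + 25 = (j + 5)^2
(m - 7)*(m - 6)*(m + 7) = m^3 - 6*m^2 - 49*m + 294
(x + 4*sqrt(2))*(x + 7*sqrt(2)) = x^2 + 11*sqrt(2)*x + 56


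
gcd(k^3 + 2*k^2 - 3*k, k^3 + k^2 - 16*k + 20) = 1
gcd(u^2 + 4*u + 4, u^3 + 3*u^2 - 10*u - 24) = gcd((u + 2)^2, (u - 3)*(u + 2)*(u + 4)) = u + 2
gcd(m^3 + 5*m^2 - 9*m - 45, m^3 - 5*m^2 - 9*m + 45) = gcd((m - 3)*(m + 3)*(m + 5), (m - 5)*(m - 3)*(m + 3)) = m^2 - 9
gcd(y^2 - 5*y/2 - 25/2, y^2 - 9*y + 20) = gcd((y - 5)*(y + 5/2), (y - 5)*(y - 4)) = y - 5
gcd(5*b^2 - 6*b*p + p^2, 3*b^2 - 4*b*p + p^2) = -b + p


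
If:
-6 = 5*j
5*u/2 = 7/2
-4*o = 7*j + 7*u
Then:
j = -6/5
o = -7/20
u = 7/5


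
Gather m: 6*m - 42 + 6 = 6*m - 36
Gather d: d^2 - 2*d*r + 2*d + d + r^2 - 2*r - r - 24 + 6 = d^2 + d*(3 - 2*r) + r^2 - 3*r - 18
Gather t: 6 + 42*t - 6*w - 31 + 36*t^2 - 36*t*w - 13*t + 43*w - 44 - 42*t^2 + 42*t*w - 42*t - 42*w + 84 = -6*t^2 + t*(6*w - 13) - 5*w + 15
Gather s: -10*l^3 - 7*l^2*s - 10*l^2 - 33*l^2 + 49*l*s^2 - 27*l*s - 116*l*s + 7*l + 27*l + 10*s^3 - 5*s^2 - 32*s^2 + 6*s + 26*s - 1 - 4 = -10*l^3 - 43*l^2 + 34*l + 10*s^3 + s^2*(49*l - 37) + s*(-7*l^2 - 143*l + 32) - 5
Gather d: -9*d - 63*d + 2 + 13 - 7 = 8 - 72*d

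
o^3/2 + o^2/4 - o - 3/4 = (o/2 + 1/2)*(o - 3/2)*(o + 1)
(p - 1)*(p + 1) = p^2 - 1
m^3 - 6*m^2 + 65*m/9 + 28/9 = (m - 4)*(m - 7/3)*(m + 1/3)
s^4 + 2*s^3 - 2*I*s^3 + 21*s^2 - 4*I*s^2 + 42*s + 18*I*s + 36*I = (s + 2)*(s - 6*I)*(s + I)*(s + 3*I)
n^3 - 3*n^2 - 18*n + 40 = (n - 5)*(n - 2)*(n + 4)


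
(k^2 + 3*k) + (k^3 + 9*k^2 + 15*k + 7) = k^3 + 10*k^2 + 18*k + 7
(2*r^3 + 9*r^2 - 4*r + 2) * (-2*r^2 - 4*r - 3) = -4*r^5 - 26*r^4 - 34*r^3 - 15*r^2 + 4*r - 6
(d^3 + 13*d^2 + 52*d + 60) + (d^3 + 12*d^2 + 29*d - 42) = 2*d^3 + 25*d^2 + 81*d + 18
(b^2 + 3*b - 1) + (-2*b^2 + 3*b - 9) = -b^2 + 6*b - 10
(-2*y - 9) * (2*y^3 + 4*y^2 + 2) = -4*y^4 - 26*y^3 - 36*y^2 - 4*y - 18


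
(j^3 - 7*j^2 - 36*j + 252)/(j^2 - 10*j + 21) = (j^2 - 36)/(j - 3)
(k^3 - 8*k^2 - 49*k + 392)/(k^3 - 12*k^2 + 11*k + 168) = (k + 7)/(k + 3)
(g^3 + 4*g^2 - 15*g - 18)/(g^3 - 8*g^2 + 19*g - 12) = (g^2 + 7*g + 6)/(g^2 - 5*g + 4)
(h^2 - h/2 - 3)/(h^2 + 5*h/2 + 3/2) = (h - 2)/(h + 1)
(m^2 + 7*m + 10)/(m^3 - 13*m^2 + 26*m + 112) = (m + 5)/(m^2 - 15*m + 56)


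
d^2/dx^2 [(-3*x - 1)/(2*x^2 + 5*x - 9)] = 2*(-(3*x + 1)*(4*x + 5)^2 + (18*x + 17)*(2*x^2 + 5*x - 9))/(2*x^2 + 5*x - 9)^3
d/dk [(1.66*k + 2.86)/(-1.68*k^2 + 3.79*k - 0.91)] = (2.7888*k^2 + 9.6096*k - 12.35)/(2.8224*k^4 - 12.7344*k^3 + 17.4217*k^2 - 6.8978*k + 0.8281)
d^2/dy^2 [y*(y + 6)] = 2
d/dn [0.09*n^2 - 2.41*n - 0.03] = 0.18*n - 2.41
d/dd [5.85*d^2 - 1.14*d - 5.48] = 11.7*d - 1.14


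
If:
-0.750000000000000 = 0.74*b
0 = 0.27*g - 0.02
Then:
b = -1.01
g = 0.07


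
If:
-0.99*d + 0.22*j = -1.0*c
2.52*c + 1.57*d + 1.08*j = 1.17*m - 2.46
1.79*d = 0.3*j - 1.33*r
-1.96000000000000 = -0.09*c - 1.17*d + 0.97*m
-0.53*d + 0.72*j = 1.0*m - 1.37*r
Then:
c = 0.24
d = -0.84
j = -4.87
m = -3.02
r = 0.03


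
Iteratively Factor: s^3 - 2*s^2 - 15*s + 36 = (s - 3)*(s^2 + s - 12) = (s - 3)^2*(s + 4)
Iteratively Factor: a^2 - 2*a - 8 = (a + 2)*(a - 4)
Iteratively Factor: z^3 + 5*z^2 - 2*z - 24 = (z - 2)*(z^2 + 7*z + 12) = (z - 2)*(z + 4)*(z + 3)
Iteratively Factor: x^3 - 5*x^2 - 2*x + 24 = (x + 2)*(x^2 - 7*x + 12) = (x - 3)*(x + 2)*(x - 4)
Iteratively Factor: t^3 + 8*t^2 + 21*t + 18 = (t + 3)*(t^2 + 5*t + 6) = (t + 2)*(t + 3)*(t + 3)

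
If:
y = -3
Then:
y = -3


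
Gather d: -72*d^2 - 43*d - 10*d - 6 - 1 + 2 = -72*d^2 - 53*d - 5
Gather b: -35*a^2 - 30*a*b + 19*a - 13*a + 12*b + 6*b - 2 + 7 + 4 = -35*a^2 + 6*a + b*(18 - 30*a) + 9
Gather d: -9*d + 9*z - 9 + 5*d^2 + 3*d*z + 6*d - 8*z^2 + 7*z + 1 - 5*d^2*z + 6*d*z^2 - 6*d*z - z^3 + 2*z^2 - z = d^2*(5 - 5*z) + d*(6*z^2 - 3*z - 3) - z^3 - 6*z^2 + 15*z - 8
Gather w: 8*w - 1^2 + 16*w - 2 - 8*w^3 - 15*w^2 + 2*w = -8*w^3 - 15*w^2 + 26*w - 3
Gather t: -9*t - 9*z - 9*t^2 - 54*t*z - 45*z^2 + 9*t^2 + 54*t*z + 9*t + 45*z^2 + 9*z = 0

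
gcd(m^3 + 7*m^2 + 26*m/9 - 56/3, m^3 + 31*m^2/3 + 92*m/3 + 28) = m^2 + 25*m/3 + 14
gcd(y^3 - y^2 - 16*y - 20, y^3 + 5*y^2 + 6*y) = y + 2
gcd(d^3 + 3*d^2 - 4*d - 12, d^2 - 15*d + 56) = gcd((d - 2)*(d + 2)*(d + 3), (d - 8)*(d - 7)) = 1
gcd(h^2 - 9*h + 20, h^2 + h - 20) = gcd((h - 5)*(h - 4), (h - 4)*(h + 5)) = h - 4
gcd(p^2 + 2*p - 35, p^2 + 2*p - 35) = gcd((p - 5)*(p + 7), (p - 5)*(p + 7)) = p^2 + 2*p - 35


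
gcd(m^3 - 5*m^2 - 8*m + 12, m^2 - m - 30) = m - 6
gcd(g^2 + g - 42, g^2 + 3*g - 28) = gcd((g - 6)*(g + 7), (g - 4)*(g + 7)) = g + 7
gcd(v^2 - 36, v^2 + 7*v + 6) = v + 6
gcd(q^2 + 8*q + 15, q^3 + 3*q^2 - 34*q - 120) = q + 5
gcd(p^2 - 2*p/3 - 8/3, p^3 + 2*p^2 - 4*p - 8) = p - 2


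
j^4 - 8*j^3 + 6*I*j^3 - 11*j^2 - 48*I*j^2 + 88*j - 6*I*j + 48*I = (j - 8)*(j + I)*(j + 2*I)*(j + 3*I)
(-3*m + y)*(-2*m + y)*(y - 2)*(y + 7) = 6*m^2*y^2 + 30*m^2*y - 84*m^2 - 5*m*y^3 - 25*m*y^2 + 70*m*y + y^4 + 5*y^3 - 14*y^2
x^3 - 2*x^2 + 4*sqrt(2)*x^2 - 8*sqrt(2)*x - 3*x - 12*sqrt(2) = (x - 3)*(x + 1)*(x + 4*sqrt(2))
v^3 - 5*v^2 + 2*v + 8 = (v - 4)*(v - 2)*(v + 1)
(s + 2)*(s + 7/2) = s^2 + 11*s/2 + 7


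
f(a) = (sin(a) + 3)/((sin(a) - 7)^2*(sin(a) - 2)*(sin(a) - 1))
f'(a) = cos(a)/((sin(a) - 7)^2*(sin(a) - 2)*(sin(a) - 1)) - (sin(a) + 3)*cos(a)/((sin(a) - 7)^2*(sin(a) - 2)*(sin(a) - 1)^2) - (sin(a) + 3)*cos(a)/((sin(a) - 7)^2*(sin(a) - 2)^2*(sin(a) - 1)) - 2*(sin(a) + 3)*cos(a)/((sin(a) - 7)^3*(sin(a) - 2)*(sin(a) - 1))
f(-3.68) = 0.12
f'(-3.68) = -0.33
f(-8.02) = 0.01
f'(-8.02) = -0.00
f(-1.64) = 0.01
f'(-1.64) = -0.00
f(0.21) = 0.05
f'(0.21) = 0.12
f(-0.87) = 0.01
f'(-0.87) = 0.01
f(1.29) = 2.67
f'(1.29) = 20.02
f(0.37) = 0.07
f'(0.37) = 0.19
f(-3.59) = 0.09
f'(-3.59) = -0.24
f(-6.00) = 0.06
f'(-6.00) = 0.14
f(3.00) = 0.04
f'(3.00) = -0.10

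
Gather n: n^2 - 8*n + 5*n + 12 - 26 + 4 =n^2 - 3*n - 10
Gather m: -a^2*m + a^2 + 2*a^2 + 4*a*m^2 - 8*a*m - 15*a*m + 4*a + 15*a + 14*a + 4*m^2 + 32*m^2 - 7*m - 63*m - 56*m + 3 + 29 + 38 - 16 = 3*a^2 + 33*a + m^2*(4*a + 36) + m*(-a^2 - 23*a - 126) + 54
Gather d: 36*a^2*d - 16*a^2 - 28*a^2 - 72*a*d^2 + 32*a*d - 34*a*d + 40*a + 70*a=-44*a^2 - 72*a*d^2 + 110*a + d*(36*a^2 - 2*a)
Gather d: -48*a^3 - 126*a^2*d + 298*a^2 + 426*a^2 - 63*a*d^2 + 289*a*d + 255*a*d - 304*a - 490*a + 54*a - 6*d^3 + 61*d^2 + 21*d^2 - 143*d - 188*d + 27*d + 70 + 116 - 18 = -48*a^3 + 724*a^2 - 740*a - 6*d^3 + d^2*(82 - 63*a) + d*(-126*a^2 + 544*a - 304) + 168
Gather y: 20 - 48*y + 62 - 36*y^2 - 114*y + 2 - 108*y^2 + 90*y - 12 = -144*y^2 - 72*y + 72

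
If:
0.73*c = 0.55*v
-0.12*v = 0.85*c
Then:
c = 0.00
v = 0.00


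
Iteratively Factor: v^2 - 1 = (v - 1)*(v + 1)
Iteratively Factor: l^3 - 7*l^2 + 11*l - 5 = (l - 1)*(l^2 - 6*l + 5) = (l - 1)^2*(l - 5)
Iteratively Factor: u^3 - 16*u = (u - 4)*(u^2 + 4*u) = u*(u - 4)*(u + 4)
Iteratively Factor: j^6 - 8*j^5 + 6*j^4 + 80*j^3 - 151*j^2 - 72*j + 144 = (j + 1)*(j^5 - 9*j^4 + 15*j^3 + 65*j^2 - 216*j + 144) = (j - 3)*(j + 1)*(j^4 - 6*j^3 - 3*j^2 + 56*j - 48) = (j - 4)*(j - 3)*(j + 1)*(j^3 - 2*j^2 - 11*j + 12) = (j - 4)*(j - 3)*(j - 1)*(j + 1)*(j^2 - j - 12) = (j - 4)^2*(j - 3)*(j - 1)*(j + 1)*(j + 3)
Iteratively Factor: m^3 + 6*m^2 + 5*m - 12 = (m + 3)*(m^2 + 3*m - 4) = (m - 1)*(m + 3)*(m + 4)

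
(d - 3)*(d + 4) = d^2 + d - 12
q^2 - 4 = (q - 2)*(q + 2)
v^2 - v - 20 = (v - 5)*(v + 4)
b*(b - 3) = b^2 - 3*b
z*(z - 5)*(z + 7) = z^3 + 2*z^2 - 35*z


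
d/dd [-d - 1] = -1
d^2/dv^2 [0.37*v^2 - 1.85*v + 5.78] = 0.740000000000000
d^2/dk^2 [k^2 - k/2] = 2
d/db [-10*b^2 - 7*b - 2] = -20*b - 7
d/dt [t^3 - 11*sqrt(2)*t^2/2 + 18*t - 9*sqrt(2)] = 3*t^2 - 11*sqrt(2)*t + 18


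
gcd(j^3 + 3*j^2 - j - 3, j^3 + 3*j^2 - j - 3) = j^3 + 3*j^2 - j - 3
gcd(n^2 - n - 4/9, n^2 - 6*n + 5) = 1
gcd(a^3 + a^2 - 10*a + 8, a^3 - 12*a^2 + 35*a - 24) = a - 1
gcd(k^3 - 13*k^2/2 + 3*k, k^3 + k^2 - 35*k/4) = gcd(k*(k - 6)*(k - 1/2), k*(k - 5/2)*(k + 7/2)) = k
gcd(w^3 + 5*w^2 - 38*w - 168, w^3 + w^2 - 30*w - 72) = w^2 - 2*w - 24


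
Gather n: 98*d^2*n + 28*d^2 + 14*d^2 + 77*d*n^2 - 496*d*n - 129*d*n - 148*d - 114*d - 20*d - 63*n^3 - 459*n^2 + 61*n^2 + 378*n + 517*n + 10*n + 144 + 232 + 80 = 42*d^2 - 282*d - 63*n^3 + n^2*(77*d - 398) + n*(98*d^2 - 625*d + 905) + 456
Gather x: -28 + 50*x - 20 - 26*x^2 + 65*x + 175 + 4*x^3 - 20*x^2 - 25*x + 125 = 4*x^3 - 46*x^2 + 90*x + 252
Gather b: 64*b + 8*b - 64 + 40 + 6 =72*b - 18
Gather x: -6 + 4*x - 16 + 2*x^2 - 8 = 2*x^2 + 4*x - 30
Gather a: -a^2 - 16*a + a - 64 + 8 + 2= -a^2 - 15*a - 54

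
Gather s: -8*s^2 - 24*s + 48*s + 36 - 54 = -8*s^2 + 24*s - 18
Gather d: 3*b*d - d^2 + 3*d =-d^2 + d*(3*b + 3)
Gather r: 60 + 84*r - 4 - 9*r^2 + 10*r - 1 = -9*r^2 + 94*r + 55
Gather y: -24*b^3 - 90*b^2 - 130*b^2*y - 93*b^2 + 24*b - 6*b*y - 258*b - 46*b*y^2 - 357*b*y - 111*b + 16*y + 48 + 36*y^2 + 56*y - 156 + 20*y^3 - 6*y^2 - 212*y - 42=-24*b^3 - 183*b^2 - 345*b + 20*y^3 + y^2*(30 - 46*b) + y*(-130*b^2 - 363*b - 140) - 150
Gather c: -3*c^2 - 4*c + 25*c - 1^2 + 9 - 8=-3*c^2 + 21*c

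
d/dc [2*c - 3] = 2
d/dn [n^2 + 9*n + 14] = 2*n + 9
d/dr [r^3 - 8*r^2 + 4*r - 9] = 3*r^2 - 16*r + 4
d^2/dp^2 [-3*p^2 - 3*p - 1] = -6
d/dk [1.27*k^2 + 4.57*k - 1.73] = 2.54*k + 4.57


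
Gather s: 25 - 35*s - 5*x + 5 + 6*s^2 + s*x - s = 6*s^2 + s*(x - 36) - 5*x + 30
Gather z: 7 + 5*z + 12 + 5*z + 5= 10*z + 24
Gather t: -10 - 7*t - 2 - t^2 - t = -t^2 - 8*t - 12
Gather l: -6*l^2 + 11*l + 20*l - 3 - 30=-6*l^2 + 31*l - 33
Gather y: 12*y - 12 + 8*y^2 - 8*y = 8*y^2 + 4*y - 12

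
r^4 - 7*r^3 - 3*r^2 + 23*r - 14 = (r - 7)*(r - 1)^2*(r + 2)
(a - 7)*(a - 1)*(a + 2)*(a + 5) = a^4 - a^3 - 39*a^2 - 31*a + 70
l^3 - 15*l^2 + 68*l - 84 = (l - 7)*(l - 6)*(l - 2)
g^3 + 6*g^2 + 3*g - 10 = (g - 1)*(g + 2)*(g + 5)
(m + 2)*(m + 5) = m^2 + 7*m + 10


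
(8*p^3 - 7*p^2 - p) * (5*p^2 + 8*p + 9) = 40*p^5 + 29*p^4 + 11*p^3 - 71*p^2 - 9*p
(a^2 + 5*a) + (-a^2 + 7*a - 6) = 12*a - 6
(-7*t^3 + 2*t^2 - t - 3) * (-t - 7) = 7*t^4 + 47*t^3 - 13*t^2 + 10*t + 21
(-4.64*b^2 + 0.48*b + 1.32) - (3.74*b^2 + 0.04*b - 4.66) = -8.38*b^2 + 0.44*b + 5.98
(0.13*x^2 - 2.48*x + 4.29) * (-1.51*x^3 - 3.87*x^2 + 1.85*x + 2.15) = -0.1963*x^5 + 3.2417*x^4 + 3.3602*x^3 - 20.9108*x^2 + 2.6045*x + 9.2235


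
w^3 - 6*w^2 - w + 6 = (w - 6)*(w - 1)*(w + 1)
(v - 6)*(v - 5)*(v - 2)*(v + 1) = v^4 - 12*v^3 + 39*v^2 - 8*v - 60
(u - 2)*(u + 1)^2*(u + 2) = u^4 + 2*u^3 - 3*u^2 - 8*u - 4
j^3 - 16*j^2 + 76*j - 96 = (j - 8)*(j - 6)*(j - 2)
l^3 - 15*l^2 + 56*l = l*(l - 8)*(l - 7)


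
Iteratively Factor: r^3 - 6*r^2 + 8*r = (r - 4)*(r^2 - 2*r) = (r - 4)*(r - 2)*(r)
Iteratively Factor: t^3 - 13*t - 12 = (t - 4)*(t^2 + 4*t + 3) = (t - 4)*(t + 1)*(t + 3)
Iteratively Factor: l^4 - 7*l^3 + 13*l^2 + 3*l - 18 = (l - 3)*(l^3 - 4*l^2 + l + 6) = (l - 3)*(l - 2)*(l^2 - 2*l - 3) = (l - 3)^2*(l - 2)*(l + 1)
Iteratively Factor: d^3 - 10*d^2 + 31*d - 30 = (d - 5)*(d^2 - 5*d + 6) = (d - 5)*(d - 2)*(d - 3)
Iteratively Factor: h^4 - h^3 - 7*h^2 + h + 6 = (h + 1)*(h^3 - 2*h^2 - 5*h + 6) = (h + 1)*(h + 2)*(h^2 - 4*h + 3) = (h - 3)*(h + 1)*(h + 2)*(h - 1)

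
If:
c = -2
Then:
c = -2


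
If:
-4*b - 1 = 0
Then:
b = -1/4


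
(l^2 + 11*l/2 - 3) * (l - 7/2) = l^3 + 2*l^2 - 89*l/4 + 21/2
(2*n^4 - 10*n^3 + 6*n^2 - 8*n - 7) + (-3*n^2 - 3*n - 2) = 2*n^4 - 10*n^3 + 3*n^2 - 11*n - 9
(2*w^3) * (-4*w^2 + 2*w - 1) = -8*w^5 + 4*w^4 - 2*w^3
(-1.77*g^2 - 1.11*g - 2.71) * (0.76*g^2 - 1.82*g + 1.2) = -1.3452*g^4 + 2.3778*g^3 - 2.1634*g^2 + 3.6002*g - 3.252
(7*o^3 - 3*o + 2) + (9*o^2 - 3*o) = 7*o^3 + 9*o^2 - 6*o + 2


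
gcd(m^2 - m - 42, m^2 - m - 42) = m^2 - m - 42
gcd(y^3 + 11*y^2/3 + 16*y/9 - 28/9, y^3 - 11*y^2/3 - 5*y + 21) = y + 7/3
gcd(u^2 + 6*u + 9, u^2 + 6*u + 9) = u^2 + 6*u + 9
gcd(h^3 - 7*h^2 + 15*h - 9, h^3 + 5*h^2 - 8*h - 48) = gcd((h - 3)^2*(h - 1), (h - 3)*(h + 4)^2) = h - 3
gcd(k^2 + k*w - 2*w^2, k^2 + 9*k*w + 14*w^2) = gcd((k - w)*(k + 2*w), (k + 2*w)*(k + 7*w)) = k + 2*w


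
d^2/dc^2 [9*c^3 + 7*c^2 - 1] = 54*c + 14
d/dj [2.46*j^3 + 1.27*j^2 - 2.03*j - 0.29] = 7.38*j^2 + 2.54*j - 2.03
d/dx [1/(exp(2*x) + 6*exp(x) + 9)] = 2*(-exp(x) - 3)*exp(x)/(exp(2*x) + 6*exp(x) + 9)^2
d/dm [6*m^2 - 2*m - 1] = 12*m - 2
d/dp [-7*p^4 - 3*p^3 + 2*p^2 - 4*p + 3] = -28*p^3 - 9*p^2 + 4*p - 4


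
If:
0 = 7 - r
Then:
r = 7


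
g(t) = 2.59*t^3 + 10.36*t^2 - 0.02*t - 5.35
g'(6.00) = 404.02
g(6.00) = 926.93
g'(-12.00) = 870.22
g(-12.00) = -2988.79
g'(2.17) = 81.53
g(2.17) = 69.86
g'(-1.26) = -13.79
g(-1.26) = 5.94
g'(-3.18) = 12.66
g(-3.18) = 16.19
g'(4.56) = 256.03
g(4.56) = 455.56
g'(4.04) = 210.51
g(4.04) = 334.44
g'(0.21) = 4.67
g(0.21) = -4.87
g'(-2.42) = -4.66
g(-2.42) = 18.66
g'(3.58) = 173.74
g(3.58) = 246.19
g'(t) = 7.77*t^2 + 20.72*t - 0.02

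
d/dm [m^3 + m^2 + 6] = m*(3*m + 2)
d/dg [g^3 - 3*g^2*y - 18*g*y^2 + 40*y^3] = 3*g^2 - 6*g*y - 18*y^2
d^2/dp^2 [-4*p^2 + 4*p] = -8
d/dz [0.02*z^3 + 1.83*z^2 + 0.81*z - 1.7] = 0.06*z^2 + 3.66*z + 0.81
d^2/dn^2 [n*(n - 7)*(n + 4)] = 6*n - 6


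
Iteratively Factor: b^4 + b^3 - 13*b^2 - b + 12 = (b - 3)*(b^3 + 4*b^2 - b - 4) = (b - 3)*(b + 1)*(b^2 + 3*b - 4) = (b - 3)*(b + 1)*(b + 4)*(b - 1)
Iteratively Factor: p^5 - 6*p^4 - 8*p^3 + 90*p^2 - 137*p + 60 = (p - 1)*(p^4 - 5*p^3 - 13*p^2 + 77*p - 60) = (p - 5)*(p - 1)*(p^3 - 13*p + 12) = (p - 5)*(p - 1)^2*(p^2 + p - 12) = (p - 5)*(p - 1)^2*(p + 4)*(p - 3)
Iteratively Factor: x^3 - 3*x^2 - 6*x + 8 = (x + 2)*(x^2 - 5*x + 4) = (x - 1)*(x + 2)*(x - 4)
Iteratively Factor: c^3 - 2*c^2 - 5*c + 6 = (c - 3)*(c^2 + c - 2) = (c - 3)*(c + 2)*(c - 1)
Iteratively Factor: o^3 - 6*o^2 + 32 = (o - 4)*(o^2 - 2*o - 8) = (o - 4)*(o + 2)*(o - 4)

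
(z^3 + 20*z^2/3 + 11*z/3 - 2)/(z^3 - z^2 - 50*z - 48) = (z - 1/3)/(z - 8)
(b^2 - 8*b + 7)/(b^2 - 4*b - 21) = (b - 1)/(b + 3)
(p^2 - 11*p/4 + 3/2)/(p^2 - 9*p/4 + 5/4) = (4*p^2 - 11*p + 6)/(4*p^2 - 9*p + 5)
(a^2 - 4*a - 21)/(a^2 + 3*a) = (a - 7)/a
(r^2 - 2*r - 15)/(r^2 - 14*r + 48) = (r^2 - 2*r - 15)/(r^2 - 14*r + 48)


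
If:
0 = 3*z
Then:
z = 0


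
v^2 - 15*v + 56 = (v - 8)*(v - 7)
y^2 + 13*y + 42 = (y + 6)*(y + 7)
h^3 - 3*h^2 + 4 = (h - 2)^2*(h + 1)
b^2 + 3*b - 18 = (b - 3)*(b + 6)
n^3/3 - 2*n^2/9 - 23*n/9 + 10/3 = (n/3 + 1)*(n - 2)*(n - 5/3)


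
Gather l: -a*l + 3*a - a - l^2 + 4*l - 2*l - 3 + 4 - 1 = 2*a - l^2 + l*(2 - a)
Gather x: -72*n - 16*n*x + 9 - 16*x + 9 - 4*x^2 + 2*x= -72*n - 4*x^2 + x*(-16*n - 14) + 18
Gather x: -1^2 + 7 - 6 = 0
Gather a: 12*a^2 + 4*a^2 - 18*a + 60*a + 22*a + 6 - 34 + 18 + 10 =16*a^2 + 64*a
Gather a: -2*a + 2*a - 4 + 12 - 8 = 0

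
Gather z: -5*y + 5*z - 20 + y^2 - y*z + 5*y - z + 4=y^2 + z*(4 - y) - 16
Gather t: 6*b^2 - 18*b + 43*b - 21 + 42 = 6*b^2 + 25*b + 21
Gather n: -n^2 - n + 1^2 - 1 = -n^2 - n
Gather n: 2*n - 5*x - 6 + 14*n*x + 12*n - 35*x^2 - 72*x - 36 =n*(14*x + 14) - 35*x^2 - 77*x - 42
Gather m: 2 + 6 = 8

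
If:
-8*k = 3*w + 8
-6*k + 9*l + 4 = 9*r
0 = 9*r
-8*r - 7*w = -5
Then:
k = -71/56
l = -325/252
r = 0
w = 5/7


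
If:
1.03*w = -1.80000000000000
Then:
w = -1.75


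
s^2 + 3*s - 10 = (s - 2)*(s + 5)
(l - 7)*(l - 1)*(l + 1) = l^3 - 7*l^2 - l + 7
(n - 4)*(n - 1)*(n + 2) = n^3 - 3*n^2 - 6*n + 8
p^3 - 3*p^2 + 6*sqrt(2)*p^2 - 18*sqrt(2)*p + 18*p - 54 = (p - 3)*(p + 3*sqrt(2))^2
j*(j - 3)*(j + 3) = j^3 - 9*j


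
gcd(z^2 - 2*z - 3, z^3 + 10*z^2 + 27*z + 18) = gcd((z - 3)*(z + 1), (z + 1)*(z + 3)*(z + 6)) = z + 1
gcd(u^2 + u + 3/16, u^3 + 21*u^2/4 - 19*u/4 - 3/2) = u + 1/4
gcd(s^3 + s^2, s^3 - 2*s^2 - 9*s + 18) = 1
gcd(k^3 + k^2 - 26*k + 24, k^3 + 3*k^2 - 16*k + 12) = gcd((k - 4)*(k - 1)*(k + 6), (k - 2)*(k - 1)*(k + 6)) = k^2 + 5*k - 6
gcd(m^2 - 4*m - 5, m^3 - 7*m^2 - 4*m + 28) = 1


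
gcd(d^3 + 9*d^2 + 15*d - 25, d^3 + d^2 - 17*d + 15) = d^2 + 4*d - 5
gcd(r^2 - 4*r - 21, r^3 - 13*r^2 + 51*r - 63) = r - 7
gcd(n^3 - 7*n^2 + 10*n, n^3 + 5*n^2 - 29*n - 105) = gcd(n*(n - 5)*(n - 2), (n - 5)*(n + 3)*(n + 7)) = n - 5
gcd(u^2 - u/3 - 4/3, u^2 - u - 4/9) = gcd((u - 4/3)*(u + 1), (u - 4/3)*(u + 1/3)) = u - 4/3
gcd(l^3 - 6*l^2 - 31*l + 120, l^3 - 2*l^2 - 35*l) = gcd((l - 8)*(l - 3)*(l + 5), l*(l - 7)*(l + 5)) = l + 5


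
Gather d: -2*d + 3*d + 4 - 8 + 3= d - 1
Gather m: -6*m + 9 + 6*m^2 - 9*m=6*m^2 - 15*m + 9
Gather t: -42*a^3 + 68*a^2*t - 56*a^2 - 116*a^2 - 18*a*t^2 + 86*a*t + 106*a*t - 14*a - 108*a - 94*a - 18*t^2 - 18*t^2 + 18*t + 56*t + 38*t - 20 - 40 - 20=-42*a^3 - 172*a^2 - 216*a + t^2*(-18*a - 36) + t*(68*a^2 + 192*a + 112) - 80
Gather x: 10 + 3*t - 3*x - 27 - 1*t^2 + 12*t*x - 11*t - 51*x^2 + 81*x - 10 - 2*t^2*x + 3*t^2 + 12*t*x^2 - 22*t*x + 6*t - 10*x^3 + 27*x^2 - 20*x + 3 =2*t^2 - 2*t - 10*x^3 + x^2*(12*t - 24) + x*(-2*t^2 - 10*t + 58) - 24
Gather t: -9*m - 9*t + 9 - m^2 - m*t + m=-m^2 - 8*m + t*(-m - 9) + 9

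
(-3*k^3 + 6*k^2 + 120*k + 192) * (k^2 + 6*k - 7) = -3*k^5 - 12*k^4 + 177*k^3 + 870*k^2 + 312*k - 1344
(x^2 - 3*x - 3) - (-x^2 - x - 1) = 2*x^2 - 2*x - 2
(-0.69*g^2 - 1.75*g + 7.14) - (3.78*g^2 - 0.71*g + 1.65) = -4.47*g^2 - 1.04*g + 5.49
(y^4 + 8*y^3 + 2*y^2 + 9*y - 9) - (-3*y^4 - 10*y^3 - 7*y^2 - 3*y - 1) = 4*y^4 + 18*y^3 + 9*y^2 + 12*y - 8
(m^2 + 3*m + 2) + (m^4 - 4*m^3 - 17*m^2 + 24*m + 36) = m^4 - 4*m^3 - 16*m^2 + 27*m + 38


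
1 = 1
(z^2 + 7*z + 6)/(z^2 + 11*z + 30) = (z + 1)/(z + 5)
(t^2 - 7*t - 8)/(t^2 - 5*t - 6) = (t - 8)/(t - 6)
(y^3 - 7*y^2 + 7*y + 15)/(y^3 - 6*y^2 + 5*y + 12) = (y - 5)/(y - 4)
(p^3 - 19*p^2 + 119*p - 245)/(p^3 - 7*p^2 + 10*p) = (p^2 - 14*p + 49)/(p*(p - 2))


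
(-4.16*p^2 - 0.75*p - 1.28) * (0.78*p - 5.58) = -3.2448*p^3 + 22.6278*p^2 + 3.1866*p + 7.1424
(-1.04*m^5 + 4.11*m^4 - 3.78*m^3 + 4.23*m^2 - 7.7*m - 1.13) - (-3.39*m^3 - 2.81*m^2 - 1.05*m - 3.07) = -1.04*m^5 + 4.11*m^4 - 0.39*m^3 + 7.04*m^2 - 6.65*m + 1.94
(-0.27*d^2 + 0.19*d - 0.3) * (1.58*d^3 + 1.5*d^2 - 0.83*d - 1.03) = -0.4266*d^5 - 0.1048*d^4 + 0.0351*d^3 - 0.3296*d^2 + 0.0533*d + 0.309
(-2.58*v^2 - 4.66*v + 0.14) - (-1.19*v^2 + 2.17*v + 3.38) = -1.39*v^2 - 6.83*v - 3.24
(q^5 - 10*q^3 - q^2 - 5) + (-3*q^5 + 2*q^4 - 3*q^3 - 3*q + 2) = -2*q^5 + 2*q^4 - 13*q^3 - q^2 - 3*q - 3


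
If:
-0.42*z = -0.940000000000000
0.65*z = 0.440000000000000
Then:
No Solution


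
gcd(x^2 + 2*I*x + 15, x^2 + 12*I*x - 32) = 1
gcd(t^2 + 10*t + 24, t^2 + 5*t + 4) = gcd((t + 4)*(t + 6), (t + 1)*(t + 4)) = t + 4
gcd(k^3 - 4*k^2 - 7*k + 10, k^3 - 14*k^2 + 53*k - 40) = k^2 - 6*k + 5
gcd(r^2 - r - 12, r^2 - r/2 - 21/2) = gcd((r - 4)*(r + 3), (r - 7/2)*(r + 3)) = r + 3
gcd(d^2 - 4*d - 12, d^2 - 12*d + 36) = d - 6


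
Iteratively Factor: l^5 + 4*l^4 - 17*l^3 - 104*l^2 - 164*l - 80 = (l + 1)*(l^4 + 3*l^3 - 20*l^2 - 84*l - 80) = (l - 5)*(l + 1)*(l^3 + 8*l^2 + 20*l + 16) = (l - 5)*(l + 1)*(l + 2)*(l^2 + 6*l + 8) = (l - 5)*(l + 1)*(l + 2)^2*(l + 4)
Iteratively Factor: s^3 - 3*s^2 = (s)*(s^2 - 3*s) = s*(s - 3)*(s)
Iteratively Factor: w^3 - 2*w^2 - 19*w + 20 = (w + 4)*(w^2 - 6*w + 5) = (w - 1)*(w + 4)*(w - 5)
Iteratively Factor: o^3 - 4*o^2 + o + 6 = (o - 3)*(o^2 - o - 2) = (o - 3)*(o - 2)*(o + 1)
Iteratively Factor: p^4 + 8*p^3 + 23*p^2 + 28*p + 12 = (p + 3)*(p^3 + 5*p^2 + 8*p + 4) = (p + 2)*(p + 3)*(p^2 + 3*p + 2) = (p + 1)*(p + 2)*(p + 3)*(p + 2)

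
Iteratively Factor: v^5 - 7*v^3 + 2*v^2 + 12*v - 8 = (v + 2)*(v^4 - 2*v^3 - 3*v^2 + 8*v - 4) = (v - 1)*(v + 2)*(v^3 - v^2 - 4*v + 4) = (v - 1)*(v + 2)^2*(v^2 - 3*v + 2) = (v - 2)*(v - 1)*(v + 2)^2*(v - 1)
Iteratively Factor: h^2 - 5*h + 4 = (h - 1)*(h - 4)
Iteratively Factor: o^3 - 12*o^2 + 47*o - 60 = (o - 5)*(o^2 - 7*o + 12) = (o - 5)*(o - 4)*(o - 3)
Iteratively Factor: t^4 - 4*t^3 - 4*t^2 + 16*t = (t - 2)*(t^3 - 2*t^2 - 8*t) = (t - 4)*(t - 2)*(t^2 + 2*t) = t*(t - 4)*(t - 2)*(t + 2)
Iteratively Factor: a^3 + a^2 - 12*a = (a)*(a^2 + a - 12) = a*(a + 4)*(a - 3)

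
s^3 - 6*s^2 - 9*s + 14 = (s - 7)*(s - 1)*(s + 2)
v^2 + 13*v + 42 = (v + 6)*(v + 7)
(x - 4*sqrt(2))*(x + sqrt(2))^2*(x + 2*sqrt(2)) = x^4 - 22*x^2 - 36*sqrt(2)*x - 32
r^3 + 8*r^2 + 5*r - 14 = (r - 1)*(r + 2)*(r + 7)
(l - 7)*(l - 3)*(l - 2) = l^3 - 12*l^2 + 41*l - 42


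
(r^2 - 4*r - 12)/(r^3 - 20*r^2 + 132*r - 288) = (r + 2)/(r^2 - 14*r + 48)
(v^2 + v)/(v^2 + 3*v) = (v + 1)/(v + 3)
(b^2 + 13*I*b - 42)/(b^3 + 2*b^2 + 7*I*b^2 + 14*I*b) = (b + 6*I)/(b*(b + 2))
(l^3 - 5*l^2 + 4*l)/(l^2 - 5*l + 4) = l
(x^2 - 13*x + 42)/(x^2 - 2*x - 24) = (x - 7)/(x + 4)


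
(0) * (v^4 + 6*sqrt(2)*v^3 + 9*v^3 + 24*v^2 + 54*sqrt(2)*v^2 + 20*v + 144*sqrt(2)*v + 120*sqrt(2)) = 0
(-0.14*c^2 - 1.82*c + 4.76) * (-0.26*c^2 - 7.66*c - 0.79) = 0.0364*c^4 + 1.5456*c^3 + 12.8142*c^2 - 35.0238*c - 3.7604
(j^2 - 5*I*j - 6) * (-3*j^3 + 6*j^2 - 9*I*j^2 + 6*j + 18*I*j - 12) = -3*j^5 + 6*j^4 + 6*I*j^4 - 21*j^3 - 12*I*j^3 + 42*j^2 + 24*I*j^2 - 36*j - 48*I*j + 72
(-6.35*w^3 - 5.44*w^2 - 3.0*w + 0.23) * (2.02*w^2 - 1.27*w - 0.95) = -12.827*w^5 - 2.9243*w^4 + 6.8813*w^3 + 9.4426*w^2 + 2.5579*w - 0.2185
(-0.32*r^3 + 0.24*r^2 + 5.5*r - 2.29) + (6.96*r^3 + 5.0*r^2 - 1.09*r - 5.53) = 6.64*r^3 + 5.24*r^2 + 4.41*r - 7.82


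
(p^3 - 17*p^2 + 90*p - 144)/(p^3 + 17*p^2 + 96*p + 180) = (p^3 - 17*p^2 + 90*p - 144)/(p^3 + 17*p^2 + 96*p + 180)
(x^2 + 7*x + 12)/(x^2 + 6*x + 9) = (x + 4)/(x + 3)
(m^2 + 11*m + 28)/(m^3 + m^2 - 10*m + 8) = (m + 7)/(m^2 - 3*m + 2)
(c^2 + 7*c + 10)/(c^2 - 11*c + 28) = (c^2 + 7*c + 10)/(c^2 - 11*c + 28)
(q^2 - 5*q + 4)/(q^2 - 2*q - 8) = (q - 1)/(q + 2)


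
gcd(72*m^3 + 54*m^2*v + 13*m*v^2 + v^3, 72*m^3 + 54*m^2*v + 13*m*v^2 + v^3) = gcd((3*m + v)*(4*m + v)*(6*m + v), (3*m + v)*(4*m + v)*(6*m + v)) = 72*m^3 + 54*m^2*v + 13*m*v^2 + v^3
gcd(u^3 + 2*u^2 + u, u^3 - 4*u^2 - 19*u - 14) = u + 1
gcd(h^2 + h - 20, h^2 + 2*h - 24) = h - 4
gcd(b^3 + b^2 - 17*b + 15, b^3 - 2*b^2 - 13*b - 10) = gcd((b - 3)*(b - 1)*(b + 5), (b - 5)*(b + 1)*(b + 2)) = 1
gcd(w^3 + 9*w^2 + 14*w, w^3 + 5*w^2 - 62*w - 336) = w + 7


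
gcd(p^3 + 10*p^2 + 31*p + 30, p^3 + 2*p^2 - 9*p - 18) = p^2 + 5*p + 6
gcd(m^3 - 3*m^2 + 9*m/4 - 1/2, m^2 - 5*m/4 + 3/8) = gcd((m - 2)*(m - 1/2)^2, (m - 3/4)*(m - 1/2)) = m - 1/2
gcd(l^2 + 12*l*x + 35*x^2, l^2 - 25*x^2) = l + 5*x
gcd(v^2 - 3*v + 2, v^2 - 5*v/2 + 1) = v - 2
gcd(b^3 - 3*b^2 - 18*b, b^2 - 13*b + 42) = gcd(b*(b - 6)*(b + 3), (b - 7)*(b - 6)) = b - 6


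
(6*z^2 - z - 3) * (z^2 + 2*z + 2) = 6*z^4 + 11*z^3 + 7*z^2 - 8*z - 6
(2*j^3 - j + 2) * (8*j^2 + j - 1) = 16*j^5 + 2*j^4 - 10*j^3 + 15*j^2 + 3*j - 2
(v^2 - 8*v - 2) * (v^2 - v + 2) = v^4 - 9*v^3 + 8*v^2 - 14*v - 4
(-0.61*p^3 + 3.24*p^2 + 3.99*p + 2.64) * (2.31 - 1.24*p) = 0.7564*p^4 - 5.4267*p^3 + 2.5368*p^2 + 5.9433*p + 6.0984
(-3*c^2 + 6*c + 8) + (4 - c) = -3*c^2 + 5*c + 12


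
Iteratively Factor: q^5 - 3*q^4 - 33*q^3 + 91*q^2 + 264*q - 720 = (q - 3)*(q^4 - 33*q^2 - 8*q + 240) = (q - 3)^2*(q^3 + 3*q^2 - 24*q - 80) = (q - 3)^2*(q + 4)*(q^2 - q - 20) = (q - 3)^2*(q + 4)^2*(q - 5)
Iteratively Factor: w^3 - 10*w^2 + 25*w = (w)*(w^2 - 10*w + 25) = w*(w - 5)*(w - 5)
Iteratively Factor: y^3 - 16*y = (y)*(y^2 - 16) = y*(y - 4)*(y + 4)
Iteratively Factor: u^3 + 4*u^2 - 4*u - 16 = (u + 4)*(u^2 - 4) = (u - 2)*(u + 4)*(u + 2)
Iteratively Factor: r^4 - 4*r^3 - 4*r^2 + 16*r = (r - 2)*(r^3 - 2*r^2 - 8*r) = (r - 4)*(r - 2)*(r^2 + 2*r) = (r - 4)*(r - 2)*(r + 2)*(r)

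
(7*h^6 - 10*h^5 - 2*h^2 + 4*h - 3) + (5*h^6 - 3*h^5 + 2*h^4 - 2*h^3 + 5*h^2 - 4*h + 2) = 12*h^6 - 13*h^5 + 2*h^4 - 2*h^3 + 3*h^2 - 1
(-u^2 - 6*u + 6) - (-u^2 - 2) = 8 - 6*u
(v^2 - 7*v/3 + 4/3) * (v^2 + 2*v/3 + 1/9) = v^4 - 5*v^3/3 - v^2/9 + 17*v/27 + 4/27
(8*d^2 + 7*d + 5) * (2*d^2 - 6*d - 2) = 16*d^4 - 34*d^3 - 48*d^2 - 44*d - 10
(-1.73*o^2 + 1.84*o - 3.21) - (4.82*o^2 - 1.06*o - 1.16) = -6.55*o^2 + 2.9*o - 2.05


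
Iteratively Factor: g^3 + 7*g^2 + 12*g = (g + 3)*(g^2 + 4*g) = g*(g + 3)*(g + 4)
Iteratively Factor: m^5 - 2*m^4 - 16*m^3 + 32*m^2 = (m - 2)*(m^4 - 16*m^2) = m*(m - 2)*(m^3 - 16*m) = m^2*(m - 2)*(m^2 - 16) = m^2*(m - 4)*(m - 2)*(m + 4)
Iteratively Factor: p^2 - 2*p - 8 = (p - 4)*(p + 2)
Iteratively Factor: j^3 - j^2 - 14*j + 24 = (j + 4)*(j^2 - 5*j + 6) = (j - 3)*(j + 4)*(j - 2)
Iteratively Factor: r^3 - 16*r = (r - 4)*(r^2 + 4*r) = r*(r - 4)*(r + 4)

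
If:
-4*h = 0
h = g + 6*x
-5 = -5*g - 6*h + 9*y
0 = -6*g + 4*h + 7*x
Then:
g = 0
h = 0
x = 0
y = -5/9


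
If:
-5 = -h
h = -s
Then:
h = 5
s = -5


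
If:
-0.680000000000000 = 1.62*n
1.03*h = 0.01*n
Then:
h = -0.00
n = -0.42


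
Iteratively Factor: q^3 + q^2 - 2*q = (q + 2)*(q^2 - q) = (q - 1)*(q + 2)*(q)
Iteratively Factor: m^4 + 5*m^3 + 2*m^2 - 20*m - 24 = (m + 2)*(m^3 + 3*m^2 - 4*m - 12) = (m + 2)^2*(m^2 + m - 6) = (m - 2)*(m + 2)^2*(m + 3)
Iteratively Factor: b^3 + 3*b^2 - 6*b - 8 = (b + 1)*(b^2 + 2*b - 8) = (b - 2)*(b + 1)*(b + 4)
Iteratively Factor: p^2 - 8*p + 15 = (p - 3)*(p - 5)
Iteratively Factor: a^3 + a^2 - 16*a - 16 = (a + 1)*(a^2 - 16) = (a + 1)*(a + 4)*(a - 4)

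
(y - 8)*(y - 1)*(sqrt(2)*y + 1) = sqrt(2)*y^3 - 9*sqrt(2)*y^2 + y^2 - 9*y + 8*sqrt(2)*y + 8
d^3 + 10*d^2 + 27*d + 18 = (d + 1)*(d + 3)*(d + 6)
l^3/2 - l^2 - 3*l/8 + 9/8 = (l/2 + 1/2)*(l - 3/2)^2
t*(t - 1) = t^2 - t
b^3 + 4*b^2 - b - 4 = (b - 1)*(b + 1)*(b + 4)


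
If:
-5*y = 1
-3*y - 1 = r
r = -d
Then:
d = 2/5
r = -2/5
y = -1/5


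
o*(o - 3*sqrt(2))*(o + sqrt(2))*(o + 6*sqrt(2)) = o^4 + 4*sqrt(2)*o^3 - 30*o^2 - 36*sqrt(2)*o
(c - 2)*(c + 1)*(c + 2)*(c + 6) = c^4 + 7*c^3 + 2*c^2 - 28*c - 24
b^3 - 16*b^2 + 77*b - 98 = (b - 7)^2*(b - 2)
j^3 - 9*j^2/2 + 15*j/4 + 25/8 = (j - 5/2)^2*(j + 1/2)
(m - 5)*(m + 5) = m^2 - 25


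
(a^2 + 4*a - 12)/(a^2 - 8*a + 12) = (a + 6)/(a - 6)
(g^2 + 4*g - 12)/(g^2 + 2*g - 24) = (g - 2)/(g - 4)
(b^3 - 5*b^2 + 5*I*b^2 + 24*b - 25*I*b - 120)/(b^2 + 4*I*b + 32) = (b^2 - b*(5 + 3*I) + 15*I)/(b - 4*I)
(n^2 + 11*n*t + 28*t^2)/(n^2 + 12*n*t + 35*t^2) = (n + 4*t)/(n + 5*t)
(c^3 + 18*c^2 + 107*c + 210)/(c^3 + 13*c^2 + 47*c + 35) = (c + 6)/(c + 1)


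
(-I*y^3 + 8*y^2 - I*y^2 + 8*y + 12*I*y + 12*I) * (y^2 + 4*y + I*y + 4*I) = -I*y^5 + 9*y^4 - 5*I*y^4 + 45*y^3 + 16*I*y^3 + 24*y^2 + 100*I*y^2 - 60*y + 80*I*y - 48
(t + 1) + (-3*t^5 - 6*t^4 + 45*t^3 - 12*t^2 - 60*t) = -3*t^5 - 6*t^4 + 45*t^3 - 12*t^2 - 59*t + 1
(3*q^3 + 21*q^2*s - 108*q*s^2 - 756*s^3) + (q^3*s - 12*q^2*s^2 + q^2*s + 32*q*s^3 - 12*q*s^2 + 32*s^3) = q^3*s + 3*q^3 - 12*q^2*s^2 + 22*q^2*s + 32*q*s^3 - 120*q*s^2 - 724*s^3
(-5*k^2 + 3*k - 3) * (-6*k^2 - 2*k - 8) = 30*k^4 - 8*k^3 + 52*k^2 - 18*k + 24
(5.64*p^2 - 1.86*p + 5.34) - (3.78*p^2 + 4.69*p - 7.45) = 1.86*p^2 - 6.55*p + 12.79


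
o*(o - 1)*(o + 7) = o^3 + 6*o^2 - 7*o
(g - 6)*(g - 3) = g^2 - 9*g + 18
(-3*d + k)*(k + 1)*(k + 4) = -3*d*k^2 - 15*d*k - 12*d + k^3 + 5*k^2 + 4*k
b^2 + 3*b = b*(b + 3)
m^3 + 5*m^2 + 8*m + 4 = (m + 1)*(m + 2)^2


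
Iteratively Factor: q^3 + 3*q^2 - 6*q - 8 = (q + 1)*(q^2 + 2*q - 8) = (q + 1)*(q + 4)*(q - 2)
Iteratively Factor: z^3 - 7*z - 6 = (z + 2)*(z^2 - 2*z - 3) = (z + 1)*(z + 2)*(z - 3)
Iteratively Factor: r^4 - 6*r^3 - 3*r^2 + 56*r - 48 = (r - 4)*(r^3 - 2*r^2 - 11*r + 12) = (r - 4)^2*(r^2 + 2*r - 3) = (r - 4)^2*(r - 1)*(r + 3)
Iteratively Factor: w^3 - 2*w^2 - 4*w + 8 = (w + 2)*(w^2 - 4*w + 4) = (w - 2)*(w + 2)*(w - 2)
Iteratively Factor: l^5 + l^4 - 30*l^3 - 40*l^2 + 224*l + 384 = (l + 3)*(l^4 - 2*l^3 - 24*l^2 + 32*l + 128) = (l + 3)*(l + 4)*(l^3 - 6*l^2 + 32) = (l + 2)*(l + 3)*(l + 4)*(l^2 - 8*l + 16) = (l - 4)*(l + 2)*(l + 3)*(l + 4)*(l - 4)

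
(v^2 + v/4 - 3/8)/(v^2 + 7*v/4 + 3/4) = (v - 1/2)/(v + 1)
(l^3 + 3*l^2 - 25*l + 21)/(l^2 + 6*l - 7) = l - 3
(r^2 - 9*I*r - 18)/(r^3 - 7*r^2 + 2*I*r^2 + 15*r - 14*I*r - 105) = (r - 6*I)/(r^2 + r*(-7 + 5*I) - 35*I)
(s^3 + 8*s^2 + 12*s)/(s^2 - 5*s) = (s^2 + 8*s + 12)/(s - 5)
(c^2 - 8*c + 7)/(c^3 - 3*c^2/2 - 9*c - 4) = 2*(-c^2 + 8*c - 7)/(-2*c^3 + 3*c^2 + 18*c + 8)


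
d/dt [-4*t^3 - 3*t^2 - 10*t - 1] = -12*t^2 - 6*t - 10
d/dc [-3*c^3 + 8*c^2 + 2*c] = -9*c^2 + 16*c + 2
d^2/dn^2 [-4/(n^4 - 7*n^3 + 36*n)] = 8*(3*n^2*(2*n - 7)*(n^3 - 7*n^2 + 36) - (4*n^3 - 21*n^2 + 36)^2)/(n^3*(n^3 - 7*n^2 + 36)^3)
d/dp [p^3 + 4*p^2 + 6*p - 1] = 3*p^2 + 8*p + 6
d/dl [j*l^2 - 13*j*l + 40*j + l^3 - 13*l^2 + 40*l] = 2*j*l - 13*j + 3*l^2 - 26*l + 40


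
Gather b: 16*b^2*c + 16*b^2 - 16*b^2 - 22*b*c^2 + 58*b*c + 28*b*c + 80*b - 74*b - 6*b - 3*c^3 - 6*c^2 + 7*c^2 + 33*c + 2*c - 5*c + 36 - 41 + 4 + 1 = 16*b^2*c + b*(-22*c^2 + 86*c) - 3*c^3 + c^2 + 30*c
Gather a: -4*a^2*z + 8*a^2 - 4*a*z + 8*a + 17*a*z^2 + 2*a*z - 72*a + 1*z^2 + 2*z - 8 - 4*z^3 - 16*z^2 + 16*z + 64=a^2*(8 - 4*z) + a*(17*z^2 - 2*z - 64) - 4*z^3 - 15*z^2 + 18*z + 56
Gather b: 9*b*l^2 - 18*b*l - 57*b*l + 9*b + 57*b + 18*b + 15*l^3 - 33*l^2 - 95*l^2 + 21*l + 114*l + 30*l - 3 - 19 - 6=b*(9*l^2 - 75*l + 84) + 15*l^3 - 128*l^2 + 165*l - 28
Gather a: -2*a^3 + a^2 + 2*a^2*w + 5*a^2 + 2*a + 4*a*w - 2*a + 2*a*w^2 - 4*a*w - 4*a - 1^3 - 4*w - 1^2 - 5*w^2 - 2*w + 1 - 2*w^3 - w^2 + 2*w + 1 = -2*a^3 + a^2*(2*w + 6) + a*(2*w^2 - 4) - 2*w^3 - 6*w^2 - 4*w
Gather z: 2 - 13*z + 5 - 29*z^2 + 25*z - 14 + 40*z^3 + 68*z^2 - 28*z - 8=40*z^3 + 39*z^2 - 16*z - 15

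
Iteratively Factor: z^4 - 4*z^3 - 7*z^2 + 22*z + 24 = (z + 2)*(z^3 - 6*z^2 + 5*z + 12) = (z - 3)*(z + 2)*(z^2 - 3*z - 4) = (z - 4)*(z - 3)*(z + 2)*(z + 1)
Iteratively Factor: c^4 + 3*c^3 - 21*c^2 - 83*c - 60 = (c + 1)*(c^3 + 2*c^2 - 23*c - 60) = (c + 1)*(c + 3)*(c^2 - c - 20) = (c + 1)*(c + 3)*(c + 4)*(c - 5)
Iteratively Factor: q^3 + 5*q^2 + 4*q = (q + 1)*(q^2 + 4*q) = (q + 1)*(q + 4)*(q)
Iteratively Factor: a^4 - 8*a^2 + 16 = (a - 2)*(a^3 + 2*a^2 - 4*a - 8) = (a - 2)^2*(a^2 + 4*a + 4) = (a - 2)^2*(a + 2)*(a + 2)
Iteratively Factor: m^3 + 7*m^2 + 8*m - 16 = (m + 4)*(m^2 + 3*m - 4) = (m + 4)^2*(m - 1)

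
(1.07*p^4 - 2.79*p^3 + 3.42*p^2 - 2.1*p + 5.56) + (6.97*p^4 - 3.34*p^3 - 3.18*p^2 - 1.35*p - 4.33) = 8.04*p^4 - 6.13*p^3 + 0.24*p^2 - 3.45*p + 1.23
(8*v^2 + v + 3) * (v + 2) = 8*v^3 + 17*v^2 + 5*v + 6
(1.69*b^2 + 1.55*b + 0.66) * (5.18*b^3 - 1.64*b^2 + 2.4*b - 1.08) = 8.7542*b^5 + 5.2574*b^4 + 4.9328*b^3 + 0.812399999999999*b^2 - 0.0900000000000001*b - 0.7128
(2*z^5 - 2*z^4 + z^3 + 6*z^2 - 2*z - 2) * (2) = 4*z^5 - 4*z^4 + 2*z^3 + 12*z^2 - 4*z - 4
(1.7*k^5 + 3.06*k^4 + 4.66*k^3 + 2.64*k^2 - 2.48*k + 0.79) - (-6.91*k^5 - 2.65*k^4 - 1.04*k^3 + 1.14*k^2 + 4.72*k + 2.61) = 8.61*k^5 + 5.71*k^4 + 5.7*k^3 + 1.5*k^2 - 7.2*k - 1.82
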